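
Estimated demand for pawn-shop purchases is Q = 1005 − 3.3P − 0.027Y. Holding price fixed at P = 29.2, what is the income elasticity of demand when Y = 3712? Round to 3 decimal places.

-0.124

At P = 29.2, Y = 3712: Q = 808.416.
Holding P constant, ∂Q/∂Y = −0.027.
η_Y = (∂Q/∂Y)·(Y/Q) = -0.027 × (3712/808.416) = -0.124.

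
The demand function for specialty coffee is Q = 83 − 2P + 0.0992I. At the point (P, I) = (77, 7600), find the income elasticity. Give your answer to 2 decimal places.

At P = 77, I = 7600: Q = 682.920.
Holding P constant, ∂Q/∂I = 0.0992.
η_I = (∂Q/∂I)·(I/Q) = 0.0992 × (7600/682.920) = 1.10.

1.10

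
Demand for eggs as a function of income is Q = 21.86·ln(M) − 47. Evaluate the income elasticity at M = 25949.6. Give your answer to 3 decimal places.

At M = 25949.6: Q = 175.183.
dQ/dM = 21.86/M = 0.000842402 at this income.
η = (dQ/dM)·(M/Q) = 0.000842402 × (25949.6/175.183) = 0.125.

0.125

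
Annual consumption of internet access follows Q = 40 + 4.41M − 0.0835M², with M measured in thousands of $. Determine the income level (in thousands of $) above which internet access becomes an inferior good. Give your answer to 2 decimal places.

dQ/dM = 4.41 − 0.167M.
The good is inferior where dQ/dM < 0. Setting dQ/dM = 0 gives M = 4.41 / 0.167 = 26.41.

26.41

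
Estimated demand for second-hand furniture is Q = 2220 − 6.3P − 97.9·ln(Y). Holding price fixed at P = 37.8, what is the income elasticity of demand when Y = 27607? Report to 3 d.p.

At P = 37.8, Y = 27607: Q = 980.752.
Holding P constant, ∂Q/∂Y = -97.9/Y = -0.0035462.
η_Y = (∂Q/∂Y)·(Y/Q) = -0.0035462 × (27607/980.752) = -0.100.

-0.100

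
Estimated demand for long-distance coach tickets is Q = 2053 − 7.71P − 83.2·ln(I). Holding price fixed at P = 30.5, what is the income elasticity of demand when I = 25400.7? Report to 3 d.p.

-0.085

At P = 30.5, I = 25400.7: Q = 973.986.
Holding P constant, ∂Q/∂I = -83.2/I = -0.0032755.
η_I = (∂Q/∂I)·(I/Q) = -0.0032755 × (25400.7/973.986) = -0.085.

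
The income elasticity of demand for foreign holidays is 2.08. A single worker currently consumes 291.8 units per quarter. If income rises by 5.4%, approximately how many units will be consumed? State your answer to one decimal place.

324.6

%ΔQ ≈ η × %ΔI = 2.08 × 5.4% = 11.232%.
New Q ≈ 291.8 × (1 + 0.11232) = 324.6.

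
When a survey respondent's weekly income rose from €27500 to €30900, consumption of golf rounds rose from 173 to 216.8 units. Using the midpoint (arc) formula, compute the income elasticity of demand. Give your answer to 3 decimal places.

ΔQ = 216.8 − 173 = 43.8; midpoint Q̄ = (173 + 216.8)/2 = 194.9.
ΔI = 30900 − 27500 = 3400; midpoint Ī = (27500 + 30900)/2 = 29200.
η = (ΔQ/Q̄) ÷ (ΔI/Ī) = (43.8/194.9) ÷ (3400/29200) = 1.930.

1.930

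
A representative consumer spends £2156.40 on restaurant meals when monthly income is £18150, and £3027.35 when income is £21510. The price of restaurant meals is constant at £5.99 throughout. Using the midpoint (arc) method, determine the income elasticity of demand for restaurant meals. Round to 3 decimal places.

1.983

With a constant price, Q₁ = 2156.40/5.99 = 360.000 and Q₂ = 3027.35/5.99 = 505.401 (equivalently, work directly with expenditure since P cancels).
Midpoint %ΔQ = (3027.35 − 2156.40)/2591.88 = 0.33603; midpoint %ΔI = (21510 − 18150)/19830 = 0.16944.
η = 0.33603 / 0.16944 = 1.983.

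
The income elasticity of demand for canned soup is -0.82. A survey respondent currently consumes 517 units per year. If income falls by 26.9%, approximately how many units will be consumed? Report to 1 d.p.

%ΔQ ≈ η × %ΔI = -0.82 × (-26.9%) = 22.058%.
New Q ≈ 517 × (1 + 0.22058) = 631.0.

631.0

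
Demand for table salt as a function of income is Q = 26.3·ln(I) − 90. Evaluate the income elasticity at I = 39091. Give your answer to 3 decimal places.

At I = 39091: Q = 188.087.
dQ/dI = 26.3/I = 0.000672789 at this income.
η = (dQ/dI)·(I/Q) = 0.000672789 × (39091/188.087) = 0.140.

0.140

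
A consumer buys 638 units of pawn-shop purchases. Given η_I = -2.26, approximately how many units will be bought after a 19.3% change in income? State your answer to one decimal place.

%ΔQ ≈ η × %ΔI = -2.26 × 19.3% = -43.618%.
New Q ≈ 638 × (1 − 0.43618) = 359.7.

359.7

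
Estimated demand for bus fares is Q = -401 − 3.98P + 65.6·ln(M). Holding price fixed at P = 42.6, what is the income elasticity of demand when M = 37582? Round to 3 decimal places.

At P = 42.6, M = 37582: Q = 120.501.
Holding P constant, ∂Q/∂M = 65.6/M = 0.00174552.
η_M = (∂Q/∂M)·(M/Q) = 0.00174552 × (37582/120.501) = 0.544.

0.544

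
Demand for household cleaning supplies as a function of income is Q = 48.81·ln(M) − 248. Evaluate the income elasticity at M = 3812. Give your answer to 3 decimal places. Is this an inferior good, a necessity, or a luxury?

At M = 3812: Q = 154.483.
dQ/dM = 48.81/M = 0.0128043 at this income.
η = (dQ/dM)·(M/Q) = 0.0128043 × (3812/154.483) = 0.316.
Since 0 < η < 1, the good is a necessity.

0.316 (necessity)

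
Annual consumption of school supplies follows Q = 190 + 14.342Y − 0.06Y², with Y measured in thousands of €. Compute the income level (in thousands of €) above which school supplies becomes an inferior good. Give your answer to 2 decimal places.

dQ/dY = 14.342 − 0.12Y.
The good is inferior where dQ/dY < 0. Setting dQ/dY = 0 gives Y = 14.342 / 0.12 = 119.52.

119.52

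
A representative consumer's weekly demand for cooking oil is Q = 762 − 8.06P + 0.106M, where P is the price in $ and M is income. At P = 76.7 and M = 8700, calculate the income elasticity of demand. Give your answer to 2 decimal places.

At P = 76.7, M = 8700: Q = 1065.998.
Holding P constant, ∂Q/∂M = 0.106.
η_M = (∂Q/∂M)·(M/Q) = 0.106 × (8700/1065.998) = 0.87.

0.87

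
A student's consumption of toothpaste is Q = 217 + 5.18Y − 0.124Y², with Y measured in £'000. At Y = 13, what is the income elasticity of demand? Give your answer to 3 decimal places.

0.097

At Y = 13: Q = 263.3840.
dQ/dY = 5.18 − 0.248Y = 1.95600.
η = (dQ/dY)·(Y/Q) = 1.95600 × (13/263.3840) = 0.097.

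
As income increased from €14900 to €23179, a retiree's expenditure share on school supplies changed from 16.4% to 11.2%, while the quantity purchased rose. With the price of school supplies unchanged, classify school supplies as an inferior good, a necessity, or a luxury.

Quantity rises but the budget share falls as income rises, so 0 < η < 1.

necessity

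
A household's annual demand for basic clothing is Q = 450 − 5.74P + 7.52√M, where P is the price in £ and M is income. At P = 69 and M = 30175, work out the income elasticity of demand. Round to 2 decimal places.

0.48

At P = 69, M = 30175: Q = 1360.236.
Holding P constant, ∂Q/∂M = 7.52/(2√M) = 0.0216453.
η_M = (∂Q/∂M)·(M/Q) = 0.0216453 × (30175/1360.236) = 0.48.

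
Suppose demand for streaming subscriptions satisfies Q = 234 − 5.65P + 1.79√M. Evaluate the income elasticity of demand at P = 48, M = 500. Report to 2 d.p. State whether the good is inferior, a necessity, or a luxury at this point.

At P = 48, M = 500: Q = 2.826.
Holding P constant, ∂Q/∂M = 1.79/(2√M) = 0.0400256.
η_M = (∂Q/∂M)·(M/Q) = 0.0400256 × (500/2.826) = 7.08.
Since η > 1, this is a luxury.

7.08 (luxury)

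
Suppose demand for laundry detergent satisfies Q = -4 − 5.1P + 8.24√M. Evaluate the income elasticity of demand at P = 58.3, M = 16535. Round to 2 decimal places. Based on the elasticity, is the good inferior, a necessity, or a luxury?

At P = 58.3, M = 16535: Q = 758.239.
Holding P constant, ∂Q/∂M = 8.24/(2√M) = 0.0320402.
η_M = (∂Q/∂M)·(M/Q) = 0.0320402 × (16535/758.239) = 0.70.
Since 0 < η < 1, this is a necessity.

0.70 (necessity)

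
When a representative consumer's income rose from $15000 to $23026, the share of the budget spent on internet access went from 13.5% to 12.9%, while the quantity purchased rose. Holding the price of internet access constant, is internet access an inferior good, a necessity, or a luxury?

necessity

Quantity rises but the budget share falls as income rises, so 0 < η < 1.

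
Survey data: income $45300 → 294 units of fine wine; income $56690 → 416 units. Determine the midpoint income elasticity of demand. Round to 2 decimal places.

1.54

ΔQ = 416 − 294 = 122; midpoint Q̄ = (294 + 416)/2 = 355.
ΔI = 56690 − 45300 = 11390; midpoint Ī = (45300 + 56690)/2 = 50995.
η = (ΔQ/Q̄) ÷ (ΔI/Ī) = (122/355) ÷ (11390/50995) = 1.54.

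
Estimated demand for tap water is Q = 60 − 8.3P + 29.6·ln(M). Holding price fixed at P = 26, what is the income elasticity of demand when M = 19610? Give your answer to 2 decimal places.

At P = 26, M = 19610: Q = 136.760.
Holding P constant, ∂Q/∂M = 29.6/M = 0.00150943.
η_M = (∂Q/∂M)·(M/Q) = 0.00150943 × (19610/136.760) = 0.22.

0.22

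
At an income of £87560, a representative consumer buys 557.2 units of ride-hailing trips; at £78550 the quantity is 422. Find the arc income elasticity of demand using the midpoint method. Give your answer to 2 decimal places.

ΔQ = 422 − 557.2 = -135.2; midpoint Q̄ = (557.2 + 422)/2 = 489.6.
ΔI = 78550 − 87560 = -9010; midpoint Ī = (87560 + 78550)/2 = 83055.
η = (ΔQ/Q̄) ÷ (ΔI/Ī) = (-135.2/489.6) ÷ (-9010/83055) = 2.55.

2.55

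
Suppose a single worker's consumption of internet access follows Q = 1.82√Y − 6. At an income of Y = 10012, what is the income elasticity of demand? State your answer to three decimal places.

At Y = 10012: Q = 176.109.
dQ/dY = 1.82/(2√Y) = 0.00909454 at this income.
η = (dQ/dY)·(Y/Q) = 0.00909454 × (10012/176.109) = 0.517.

0.517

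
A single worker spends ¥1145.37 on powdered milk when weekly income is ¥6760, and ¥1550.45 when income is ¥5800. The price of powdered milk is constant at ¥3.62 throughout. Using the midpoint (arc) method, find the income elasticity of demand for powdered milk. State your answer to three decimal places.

-1.966

With a constant price, Q₁ = 1145.37/3.62 = 316.401 and Q₂ = 1550.45/3.62 = 428.301 (equivalently, work directly with expenditure since P cancels).
Midpoint %ΔQ = (1550.45 − 1145.37)/1347.91 = 0.30052; midpoint %ΔI = (5800 − 6760)/6280 = -0.15287.
η = 0.30052 / -0.15287 = -1.966.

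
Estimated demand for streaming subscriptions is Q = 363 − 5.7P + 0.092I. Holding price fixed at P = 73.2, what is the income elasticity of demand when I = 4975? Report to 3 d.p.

1.134

At P = 73.2, I = 4975: Q = 403.460.
Holding P constant, ∂Q/∂I = 0.092.
η_I = (∂Q/∂I)·(I/Q) = 0.092 × (4975/403.460) = 1.134.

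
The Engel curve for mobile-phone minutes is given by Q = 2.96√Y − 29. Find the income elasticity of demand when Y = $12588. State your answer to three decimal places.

At Y = 12588: Q = 303.101.
dQ/dY = 2.96/(2√Y) = 0.0131912 at this income.
η = (dQ/dY)·(Y/Q) = 0.0131912 × (12588/303.101) = 0.548.

0.548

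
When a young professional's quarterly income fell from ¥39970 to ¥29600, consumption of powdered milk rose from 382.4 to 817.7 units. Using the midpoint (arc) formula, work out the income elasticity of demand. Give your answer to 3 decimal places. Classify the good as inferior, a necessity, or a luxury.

-2.433 (inferior good)

ΔQ = 817.7 − 382.4 = 435.3; midpoint Q̄ = (382.4 + 817.7)/2 = 600.05.
ΔI = 29600 − 39970 = -10370; midpoint Ī = (39970 + 29600)/2 = 34785.
η = (ΔQ/Q̄) ÷ (ΔI/Ī) = (435.3/600.05) ÷ (-10370/34785) = -2.433.
η < 0 ⇒ inferior good.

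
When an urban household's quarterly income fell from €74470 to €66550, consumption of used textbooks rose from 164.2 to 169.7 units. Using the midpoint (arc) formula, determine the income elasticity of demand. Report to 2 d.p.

-0.29

ΔQ = 169.7 − 164.2 = 5.5; midpoint Q̄ = (164.2 + 169.7)/2 = 166.95.
ΔI = 66550 − 74470 = -7920; midpoint Ī = (74470 + 66550)/2 = 70510.
η = (ΔQ/Q̄) ÷ (ΔI/Ī) = (5.5/166.95) ÷ (-7920/70510) = -0.29.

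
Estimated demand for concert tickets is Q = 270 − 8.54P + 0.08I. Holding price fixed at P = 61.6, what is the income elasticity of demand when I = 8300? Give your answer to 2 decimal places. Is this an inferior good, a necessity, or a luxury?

At P = 61.6, I = 8300: Q = 407.936.
Holding P constant, ∂Q/∂I = 0.08.
η_I = (∂Q/∂I)·(I/Q) = 0.08 × (8300/407.936) = 1.63.
Since η > 1, this is a luxury.

1.63 (luxury)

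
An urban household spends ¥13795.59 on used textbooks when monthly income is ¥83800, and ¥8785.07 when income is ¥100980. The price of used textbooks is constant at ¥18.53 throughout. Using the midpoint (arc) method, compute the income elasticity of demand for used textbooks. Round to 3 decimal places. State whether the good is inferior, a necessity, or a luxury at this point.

-2.387 (inferior good)

With a constant price, Q₁ = 13795.59/18.53 = 744.500 and Q₂ = 8785.07/18.53 = 474.100 (equivalently, work directly with expenditure since P cancels).
Midpoint %ΔQ = (8785.07 − 13795.59)/11290.33 = -0.44379; midpoint %ΔI = (100980 − 83800)/92390 = 0.18595.
η = -0.44379 / 0.18595 = -2.387.
η < 0 ⇒ inferior good.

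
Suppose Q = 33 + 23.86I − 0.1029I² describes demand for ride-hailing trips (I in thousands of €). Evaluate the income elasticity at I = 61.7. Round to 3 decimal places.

0.619

At I = 61.7: Q = 1113.4330.
dQ/dI = 23.86 − 0.2058I = 11.16214.
η = (dQ/dI)·(I/Q) = 11.16214 × (61.7/1113.4330) = 0.619.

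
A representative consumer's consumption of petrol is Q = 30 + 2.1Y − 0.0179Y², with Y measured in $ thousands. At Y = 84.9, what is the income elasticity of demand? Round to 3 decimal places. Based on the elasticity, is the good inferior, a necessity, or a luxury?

-1.006 (inferior good)

At Y = 84.9: Q = 79.2666.
dQ/dY = 2.1 − 0.0358Y = -0.93942.
η = (dQ/dY)·(Y/Q) = -0.93942 × (84.9/79.2666) = -1.006.
η < 0 ⇒ inferior good.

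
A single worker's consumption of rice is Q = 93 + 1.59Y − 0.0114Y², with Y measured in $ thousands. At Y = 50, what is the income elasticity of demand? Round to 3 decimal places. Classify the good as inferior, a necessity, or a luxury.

0.156 (necessity)

At Y = 50: Q = 144.0000.
dQ/dY = 1.59 − 0.0228Y = 0.45000.
η = (dQ/dY)·(Y/Q) = 0.45000 × (50/144.0000) = 0.156.
0 < η < 1 ⇒ necessity.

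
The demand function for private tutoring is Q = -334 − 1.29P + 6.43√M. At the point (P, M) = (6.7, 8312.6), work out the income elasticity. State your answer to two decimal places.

1.20

At P = 6.7, M = 8312.6: Q = 243.602.
Holding P constant, ∂Q/∂M = 6.43/(2√M) = 0.0352625.
η_M = (∂Q/∂M)·(M/Q) = 0.0352625 × (8312.6/243.602) = 1.20.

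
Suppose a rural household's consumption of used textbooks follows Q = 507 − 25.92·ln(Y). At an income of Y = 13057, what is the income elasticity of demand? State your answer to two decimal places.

-0.10

At Y = 13057: Q = 261.354.
dQ/dY = -25.92/Y = -0.00198514 at this income.
η = (dQ/dY)·(Y/Q) = -0.00198514 × (13057/261.354) = -0.10.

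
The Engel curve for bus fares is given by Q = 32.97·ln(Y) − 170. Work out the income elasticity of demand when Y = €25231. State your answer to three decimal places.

0.201

At Y = 25231: Q = 164.178.
dQ/dY = 32.97/Y = 0.00130673 at this income.
η = (dQ/dY)·(Y/Q) = 0.00130673 × (25231/164.178) = 0.201.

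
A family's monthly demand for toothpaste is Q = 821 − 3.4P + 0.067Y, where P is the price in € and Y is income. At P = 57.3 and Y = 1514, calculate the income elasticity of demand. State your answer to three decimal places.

0.139

At P = 57.3, Y = 1514: Q = 727.618.
Holding P constant, ∂Q/∂Y = 0.067.
η_Y = (∂Q/∂Y)·(Y/Q) = 0.067 × (1514/727.618) = 0.139.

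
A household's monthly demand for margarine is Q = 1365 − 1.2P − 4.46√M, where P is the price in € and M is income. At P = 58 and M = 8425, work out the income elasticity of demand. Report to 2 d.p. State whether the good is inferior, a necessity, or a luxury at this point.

-0.23 (inferior good)

At P = 58, M = 8425: Q = 886.026.
Holding P constant, ∂Q/∂M = -4.46/(2√M) = -0.0242952.
η_M = (∂Q/∂M)·(M/Q) = -0.0242952 × (8425/886.026) = -0.23.
Since η < 0, this is an inferior good.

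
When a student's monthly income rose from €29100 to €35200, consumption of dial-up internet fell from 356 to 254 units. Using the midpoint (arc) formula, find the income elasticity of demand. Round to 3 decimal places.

ΔQ = 254 − 356 = -102; midpoint Q̄ = (356 + 254)/2 = 305.
ΔI = 35200 − 29100 = 6100; midpoint Ī = (29100 + 35200)/2 = 32150.
η = (ΔQ/Q̄) ÷ (ΔI/Ī) = (-102/305) ÷ (6100/32150) = -1.763.

-1.763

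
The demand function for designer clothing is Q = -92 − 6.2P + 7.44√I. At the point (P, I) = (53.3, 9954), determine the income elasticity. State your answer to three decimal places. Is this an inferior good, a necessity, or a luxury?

At P = 53.3, I = 9954: Q = 319.827.
Holding P constant, ∂Q/∂I = 7.44/(2√I) = 0.0372859.
η_I = (∂Q/∂I)·(I/Q) = 0.0372859 × (9954/319.827) = 1.160.
Since η > 1, this is a luxury.

1.160 (luxury)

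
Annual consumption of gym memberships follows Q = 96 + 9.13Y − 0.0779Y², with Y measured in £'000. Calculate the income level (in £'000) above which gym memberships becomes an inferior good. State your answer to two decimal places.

58.60

dQ/dY = 9.13 − 0.1558Y.
The good is inferior where dQ/dY < 0. Setting dQ/dY = 0 gives Y = 9.13 / 0.1558 = 58.60.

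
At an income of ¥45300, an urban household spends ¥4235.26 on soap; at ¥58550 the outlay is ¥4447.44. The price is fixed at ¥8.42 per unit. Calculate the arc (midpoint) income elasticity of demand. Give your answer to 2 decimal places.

With a constant price, Q₁ = 4235.26/8.42 = 503.000 and Q₂ = 4447.44/8.42 = 528.200 (equivalently, work directly with expenditure since P cancels).
Midpoint %ΔQ = (4447.44 − 4235.26)/4341.35 = 0.04887; midpoint %ΔI = (58550 − 45300)/51925 = 0.25518.
η = 0.04887 / 0.25518 = 0.19.

0.19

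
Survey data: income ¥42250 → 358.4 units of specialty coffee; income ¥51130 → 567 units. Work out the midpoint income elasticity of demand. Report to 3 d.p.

ΔQ = 567 − 358.4 = 208.6; midpoint Q̄ = (358.4 + 567)/2 = 462.7.
ΔI = 51130 − 42250 = 8880; midpoint Ī = (42250 + 51130)/2 = 46690.
η = (ΔQ/Q̄) ÷ (ΔI/Ī) = (208.6/462.7) ÷ (8880/46690) = 2.370.

2.370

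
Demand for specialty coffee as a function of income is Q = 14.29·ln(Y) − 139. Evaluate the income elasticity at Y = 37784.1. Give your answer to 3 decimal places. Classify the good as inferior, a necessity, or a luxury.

At Y = 37784.1: Q = 11.612.
dQ/dY = 14.29/Y = 0.000378201 at this income.
η = (dQ/dY)·(Y/Q) = 0.000378201 × (37784.1/11.612) = 1.231.
Since η > 1, the good is a luxury.

1.231 (luxury)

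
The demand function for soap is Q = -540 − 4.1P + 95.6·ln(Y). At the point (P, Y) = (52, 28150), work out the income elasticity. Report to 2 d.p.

At P = 52, Y = 28150: Q = 226.251.
Holding P constant, ∂Q/∂Y = 95.6/Y = 0.00339609.
η_Y = (∂Q/∂Y)·(Y/Q) = 0.00339609 × (28150/226.251) = 0.42.

0.42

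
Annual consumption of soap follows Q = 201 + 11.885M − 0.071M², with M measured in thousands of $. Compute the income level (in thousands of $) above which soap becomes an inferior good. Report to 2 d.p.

83.70

dQ/dM = 11.885 − 0.142M.
The good is inferior where dQ/dM < 0. Setting dQ/dM = 0 gives M = 11.885 / 0.142 = 83.70.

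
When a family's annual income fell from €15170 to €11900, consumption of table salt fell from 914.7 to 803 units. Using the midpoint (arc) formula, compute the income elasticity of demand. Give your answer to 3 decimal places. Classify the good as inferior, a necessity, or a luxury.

ΔQ = 803 − 914.7 = -111.7; midpoint Q̄ = (914.7 + 803)/2 = 858.85.
ΔI = 11900 − 15170 = -3270; midpoint Ī = (15170 + 11900)/2 = 13535.
η = (ΔQ/Q̄) ÷ (ΔI/Ī) = (-111.7/858.85) ÷ (-3270/13535) = 0.538.
0 < η < 1 ⇒ necessity.

0.538 (necessity)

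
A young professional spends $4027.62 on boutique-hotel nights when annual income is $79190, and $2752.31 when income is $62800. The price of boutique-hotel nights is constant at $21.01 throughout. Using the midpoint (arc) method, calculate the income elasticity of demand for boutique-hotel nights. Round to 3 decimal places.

1.630

With a constant price, Q₁ = 4027.62/21.01 = 191.700 and Q₂ = 2752.31/21.01 = 131.000 (equivalently, work directly with expenditure since P cancels).
Midpoint %ΔQ = (2752.31 − 4027.62)/3389.97 = -0.37620; midpoint %ΔI = (62800 − 79190)/70995 = -0.23086.
η = -0.37620 / -0.23086 = 1.630.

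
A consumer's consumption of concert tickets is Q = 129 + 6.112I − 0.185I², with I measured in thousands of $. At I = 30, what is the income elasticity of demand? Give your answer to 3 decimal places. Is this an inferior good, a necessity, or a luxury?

At I = 30: Q = 145.8600.
dQ/dI = 6.112 − 0.37I = -4.98800.
η = (dQ/dI)·(I/Q) = -4.98800 × (30/145.8600) = -1.026.
η < 0 ⇒ inferior good.

-1.026 (inferior good)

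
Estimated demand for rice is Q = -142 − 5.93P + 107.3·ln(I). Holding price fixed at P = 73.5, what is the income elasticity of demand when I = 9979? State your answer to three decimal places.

0.262

At P = 73.5, I = 9979: Q = 410.189.
Holding P constant, ∂Q/∂I = 107.3/I = 0.0107526.
η_I = (∂Q/∂I)·(I/Q) = 0.0107526 × (9979/410.189) = 0.262.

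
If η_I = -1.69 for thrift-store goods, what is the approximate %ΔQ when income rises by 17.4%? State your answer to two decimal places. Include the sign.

-29.41%

%ΔQ ≈ η × %ΔI = -1.69 × 17.4% = -29.41%.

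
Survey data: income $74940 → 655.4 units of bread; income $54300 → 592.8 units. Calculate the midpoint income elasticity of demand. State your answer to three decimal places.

0.314

ΔQ = 592.8 − 655.4 = -62.6; midpoint Q̄ = (655.4 + 592.8)/2 = 624.1.
ΔI = 54300 − 74940 = -20640; midpoint Ī = (74940 + 54300)/2 = 64620.
η = (ΔQ/Q̄) ÷ (ΔI/Ī) = (-62.6/624.1) ÷ (-20640/64620) = 0.314.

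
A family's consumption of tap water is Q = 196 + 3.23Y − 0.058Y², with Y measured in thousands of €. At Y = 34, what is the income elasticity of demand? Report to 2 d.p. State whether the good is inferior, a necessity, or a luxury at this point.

At Y = 34: Q = 238.7720.
dQ/dY = 3.23 − 0.116Y = -0.71400.
η = (dQ/dY)·(Y/Q) = -0.71400 × (34/238.7720) = -0.10.
η < 0 ⇒ inferior good.

-0.10 (inferior good)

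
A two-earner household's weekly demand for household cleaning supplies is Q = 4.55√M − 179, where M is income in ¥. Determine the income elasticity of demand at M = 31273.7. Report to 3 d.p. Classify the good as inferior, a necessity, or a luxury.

0.643 (necessity)

At M = 31273.7: Q = 625.639.
dQ/dM = 4.55/(2√M) = 0.0128645 at this income.
η = (dQ/dM)·(M/Q) = 0.0128645 × (31273.7/625.639) = 0.643.
Since 0 < η < 1, the good is a necessity.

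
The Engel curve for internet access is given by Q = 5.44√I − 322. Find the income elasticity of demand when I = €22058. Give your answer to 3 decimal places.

At I = 22058: Q = 485.945.
dQ/dI = 5.44/(2√I) = 0.0183141 at this income.
η = (dQ/dI)·(I/Q) = 0.0183141 × (22058/485.945) = 0.831.

0.831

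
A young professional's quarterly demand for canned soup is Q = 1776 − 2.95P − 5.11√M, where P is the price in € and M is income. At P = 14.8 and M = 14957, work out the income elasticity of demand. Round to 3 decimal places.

-0.282

At P = 14.8, M = 14957: Q = 1107.393.
Holding P constant, ∂Q/∂M = -5.11/(2√M) = -0.0208915.
η_M = (∂Q/∂M)·(M/Q) = -0.0208915 × (14957/1107.393) = -0.282.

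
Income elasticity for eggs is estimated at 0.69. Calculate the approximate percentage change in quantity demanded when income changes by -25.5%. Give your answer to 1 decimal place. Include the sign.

%ΔQ ≈ η × %ΔI = 0.69 × (-25.5%) = -17.6%.

-17.6%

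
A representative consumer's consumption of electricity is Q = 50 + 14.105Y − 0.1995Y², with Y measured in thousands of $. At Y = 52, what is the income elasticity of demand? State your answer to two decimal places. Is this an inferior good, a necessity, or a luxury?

-1.42 (inferior good)

At Y = 52: Q = 244.0120.
dQ/dY = 14.105 − 0.399Y = -6.64300.
η = (dQ/dY)·(Y/Q) = -6.64300 × (52/244.0120) = -1.42.
η < 0 ⇒ inferior good.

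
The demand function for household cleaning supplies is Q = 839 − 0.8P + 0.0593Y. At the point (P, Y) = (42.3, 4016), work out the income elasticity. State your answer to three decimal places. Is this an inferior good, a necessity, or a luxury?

0.228 (necessity)

At P = 42.3, Y = 4016: Q = 1043.309.
Holding P constant, ∂Q/∂Y = 0.0593.
η_Y = (∂Q/∂Y)·(Y/Q) = 0.0593 × (4016/1043.309) = 0.228.
Since 0 < η < 1, this is a necessity.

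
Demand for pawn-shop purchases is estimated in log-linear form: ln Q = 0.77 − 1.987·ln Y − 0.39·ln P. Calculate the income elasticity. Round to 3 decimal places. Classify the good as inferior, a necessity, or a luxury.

In a log-linear demand, the coefficient on ln Y is the income elasticity.
So η = -1.987.
η < 0 ⇒ inferior good.

-1.987 (inferior good)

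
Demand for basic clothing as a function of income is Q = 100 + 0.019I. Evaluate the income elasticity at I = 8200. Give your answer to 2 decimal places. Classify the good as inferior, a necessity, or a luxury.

At I = 8200: Q = 255.800.
dQ/dI = 0.019.
η = (dQ/dI)·(I/Q) = 0.019 × (8200/255.800) = 0.61.
Since 0 < η < 1, the good is a necessity.

0.61 (necessity)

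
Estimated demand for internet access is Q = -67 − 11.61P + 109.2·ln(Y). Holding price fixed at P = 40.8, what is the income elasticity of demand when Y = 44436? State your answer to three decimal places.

0.174

At P = 40.8, Y = 44436: Q = 627.949.
Holding P constant, ∂Q/∂Y = 109.2/Y = 0.00245747.
η_Y = (∂Q/∂Y)·(Y/Q) = 0.00245747 × (44436/627.949) = 0.174.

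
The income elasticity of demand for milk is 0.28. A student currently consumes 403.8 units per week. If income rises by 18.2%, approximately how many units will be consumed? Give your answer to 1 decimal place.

424.4

%ΔQ ≈ η × %ΔI = 0.28 × 18.2% = 5.096%.
New Q ≈ 403.8 × (1 + 0.05096) = 424.4.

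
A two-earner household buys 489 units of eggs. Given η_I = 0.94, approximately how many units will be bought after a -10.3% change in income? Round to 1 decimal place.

%ΔQ ≈ η × %ΔI = 0.94 × (-10.3%) = -9.682%.
New Q ≈ 489 × (1 − 0.09682) = 441.7.

441.7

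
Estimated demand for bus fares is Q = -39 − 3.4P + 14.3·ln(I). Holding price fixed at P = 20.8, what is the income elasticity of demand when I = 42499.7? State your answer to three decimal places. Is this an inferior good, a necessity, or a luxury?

0.335 (necessity)

At P = 20.8, I = 42499.7: Q = 42.679.
Holding P constant, ∂Q/∂I = 14.3/I = 0.000336473.
η_I = (∂Q/∂I)·(I/Q) = 0.000336473 × (42499.7/42.679) = 0.335.
Since 0 < η < 1, this is a necessity.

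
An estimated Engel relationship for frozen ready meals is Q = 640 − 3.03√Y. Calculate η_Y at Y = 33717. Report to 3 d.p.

-3.327

At Y = 33717: Q = 83.626.
dQ/dY = -3.03/(2√Y) = -0.00825065 at this income.
η = (dQ/dY)·(Y/Q) = -0.00825065 × (33717/83.626) = -3.327.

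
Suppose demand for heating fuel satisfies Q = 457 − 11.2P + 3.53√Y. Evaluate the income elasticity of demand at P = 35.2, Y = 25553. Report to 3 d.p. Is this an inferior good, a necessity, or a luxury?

At P = 35.2, Y = 25553: Q = 627.041.
Holding P constant, ∂Q/∂Y = 3.53/(2√Y) = 0.0110414.
η_Y = (∂Q/∂Y)·(Y/Q) = 0.0110414 × (25553/627.041) = 0.450.
Since 0 < η < 1, this is a necessity.

0.450 (necessity)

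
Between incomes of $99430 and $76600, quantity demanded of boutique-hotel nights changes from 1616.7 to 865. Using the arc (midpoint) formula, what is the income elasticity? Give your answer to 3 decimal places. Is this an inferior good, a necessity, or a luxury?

ΔQ = 865 − 1616.7 = -751.7; midpoint Q̄ = (1616.7 + 865)/2 = 1240.85.
ΔI = 76600 − 99430 = -22830; midpoint Ī = (99430 + 76600)/2 = 88015.
η = (ΔQ/Q̄) ÷ (ΔI/Ī) = (-751.7/1240.85) ÷ (-22830/88015) = 2.335.
η > 1 ⇒ luxury.

2.335 (luxury)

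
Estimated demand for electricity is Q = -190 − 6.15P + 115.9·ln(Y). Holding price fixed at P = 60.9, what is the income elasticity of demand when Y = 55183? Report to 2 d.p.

At P = 60.9, Y = 55183: Q = 700.909.
Holding P constant, ∂Q/∂Y = 115.9/Y = 0.00210028.
η_Y = (∂Q/∂Y)·(Y/Q) = 0.00210028 × (55183/700.909) = 0.17.

0.17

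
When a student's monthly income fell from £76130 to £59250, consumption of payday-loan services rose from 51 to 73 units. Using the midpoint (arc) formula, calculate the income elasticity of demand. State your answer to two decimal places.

ΔQ = 73 − 51 = 22; midpoint Q̄ = (51 + 73)/2 = 62.
ΔI = 59250 − 76130 = -16880; midpoint Ī = (76130 + 59250)/2 = 67690.
η = (ΔQ/Q̄) ÷ (ΔI/Ī) = (22/62) ÷ (-16880/67690) = -1.42.

-1.42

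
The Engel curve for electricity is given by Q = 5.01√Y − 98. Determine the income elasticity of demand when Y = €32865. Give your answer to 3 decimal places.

0.560

At Y = 32865: Q = 810.248.
dQ/dY = 5.01/(2√Y) = 0.0138179 at this income.
η = (dQ/dY)·(Y/Q) = 0.0138179 × (32865/810.248) = 0.560.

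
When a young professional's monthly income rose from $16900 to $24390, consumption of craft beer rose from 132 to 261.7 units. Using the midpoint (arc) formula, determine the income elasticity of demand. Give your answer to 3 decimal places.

1.816

ΔQ = 261.7 − 132 = 129.7; midpoint Q̄ = (132 + 261.7)/2 = 196.85.
ΔI = 24390 − 16900 = 7490; midpoint Ī = (16900 + 24390)/2 = 20645.
η = (ΔQ/Q̄) ÷ (ΔI/Ī) = (129.7/196.85) ÷ (7490/20645) = 1.816.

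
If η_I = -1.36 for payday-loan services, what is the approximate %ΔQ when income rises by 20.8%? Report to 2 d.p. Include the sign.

-28.29%

%ΔQ ≈ η × %ΔI = -1.36 × 20.8% = -28.29%.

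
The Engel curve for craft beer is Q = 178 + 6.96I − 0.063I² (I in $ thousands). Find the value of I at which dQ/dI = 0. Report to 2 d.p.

dQ/dI = 6.96 − 0.126I.
The good is inferior where dQ/dI < 0. Setting dQ/dI = 0 gives I = 6.96 / 0.126 = 55.24.

55.24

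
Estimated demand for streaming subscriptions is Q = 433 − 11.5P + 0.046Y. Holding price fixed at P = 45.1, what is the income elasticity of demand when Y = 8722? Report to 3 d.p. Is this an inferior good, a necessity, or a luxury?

At P = 45.1, Y = 8722: Q = 315.562.
Holding P constant, ∂Q/∂Y = 0.046.
η_Y = (∂Q/∂Y)·(Y/Q) = 0.046 × (8722/315.562) = 1.271.
Since η > 1, this is a luxury.

1.271 (luxury)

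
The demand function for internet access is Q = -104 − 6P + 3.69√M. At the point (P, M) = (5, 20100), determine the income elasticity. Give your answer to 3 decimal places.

At P = 5, M = 20100: Q = 389.148.
Holding P constant, ∂Q/∂M = 3.69/(2√M) = 0.0130136.
η_M = (∂Q/∂M)·(M/Q) = 0.0130136 × (20100/389.148) = 0.672.

0.672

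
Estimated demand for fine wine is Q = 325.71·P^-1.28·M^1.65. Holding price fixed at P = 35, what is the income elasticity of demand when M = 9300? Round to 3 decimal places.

1.650

For a multiplicative demand Q = A·P^α·M^β, the income elasticity is β everywhere.
Here β = 1.65, so η = 1.650.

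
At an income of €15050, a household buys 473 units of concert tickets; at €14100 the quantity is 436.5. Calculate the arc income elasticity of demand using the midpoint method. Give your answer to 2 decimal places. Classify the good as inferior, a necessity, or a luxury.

1.23 (luxury)

ΔQ = 436.5 − 473 = -36.5; midpoint Q̄ = (473 + 436.5)/2 = 454.75.
ΔI = 14100 − 15050 = -950; midpoint Ī = (15050 + 14100)/2 = 14575.
η = (ΔQ/Q̄) ÷ (ΔI/Ī) = (-36.5/454.75) ÷ (-950/14575) = 1.23.
η > 1 ⇒ luxury.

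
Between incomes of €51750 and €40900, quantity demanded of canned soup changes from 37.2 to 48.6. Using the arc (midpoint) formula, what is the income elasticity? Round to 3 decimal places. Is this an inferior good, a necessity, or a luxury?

ΔQ = 48.6 − 37.2 = 11.4; midpoint Q̄ = (37.2 + 48.6)/2 = 42.9.
ΔI = 40900 − 51750 = -10850; midpoint Ī = (51750 + 40900)/2 = 46325.
η = (ΔQ/Q̄) ÷ (ΔI/Ī) = (11.4/42.9) ÷ (-10850/46325) = -1.135.
η < 0 ⇒ inferior good.

-1.135 (inferior good)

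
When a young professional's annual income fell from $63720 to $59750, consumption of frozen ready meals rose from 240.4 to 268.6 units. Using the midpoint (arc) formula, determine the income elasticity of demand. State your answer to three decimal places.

-1.723

ΔQ = 268.6 − 240.4 = 28.2; midpoint Q̄ = (240.4 + 268.6)/2 = 254.5.
ΔI = 59750 − 63720 = -3970; midpoint Ī = (63720 + 59750)/2 = 61735.
η = (ΔQ/Q̄) ÷ (ΔI/Ī) = (28.2/254.5) ÷ (-3970/61735) = -1.723.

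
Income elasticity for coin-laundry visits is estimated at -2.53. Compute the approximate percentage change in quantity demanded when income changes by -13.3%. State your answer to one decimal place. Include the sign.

%ΔQ ≈ η × %ΔI = -2.53 × (-13.3%) = 33.6%.

33.6%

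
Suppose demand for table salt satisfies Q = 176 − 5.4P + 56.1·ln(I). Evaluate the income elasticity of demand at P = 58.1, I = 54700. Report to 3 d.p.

At P = 58.1, I = 54700: Q = 474.290.
Holding P constant, ∂Q/∂I = 56.1/I = 0.00102559.
η_I = (∂Q/∂I)·(I/Q) = 0.00102559 × (54700/474.290) = 0.118.

0.118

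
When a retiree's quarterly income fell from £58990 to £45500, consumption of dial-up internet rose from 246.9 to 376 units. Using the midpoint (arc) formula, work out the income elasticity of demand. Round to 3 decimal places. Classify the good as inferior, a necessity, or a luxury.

-1.605 (inferior good)

ΔQ = 376 − 246.9 = 129.1; midpoint Q̄ = (246.9 + 376)/2 = 311.45.
ΔI = 45500 − 58990 = -13490; midpoint Ī = (58990 + 45500)/2 = 52245.
η = (ΔQ/Q̄) ÷ (ΔI/Ī) = (129.1/311.45) ÷ (-13490/52245) = -1.605.
η < 0 ⇒ inferior good.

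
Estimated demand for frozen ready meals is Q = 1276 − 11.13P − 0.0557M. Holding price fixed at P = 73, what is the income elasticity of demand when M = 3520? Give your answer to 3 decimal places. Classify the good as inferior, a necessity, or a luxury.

-0.733 (inferior good)

At P = 73, M = 3520: Q = 267.446.
Holding P constant, ∂Q/∂M = −0.0557.
η_M = (∂Q/∂M)·(M/Q) = -0.0557 × (3520/267.446) = -0.733.
Since η < 0, this is an inferior good.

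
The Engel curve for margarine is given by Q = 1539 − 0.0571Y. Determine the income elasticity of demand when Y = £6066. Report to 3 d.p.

-0.290

At Y = 6066: Q = 1192.631.
dQ/dY = −0.0571.
η = (dQ/dY)·(Y/Q) = -0.0571 × (6066/1192.631) = -0.290.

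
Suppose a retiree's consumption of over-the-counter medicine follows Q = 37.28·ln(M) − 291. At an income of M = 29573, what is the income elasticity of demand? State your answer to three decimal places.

0.402

At M = 29573: Q = 92.783.
dQ/dM = 37.28/M = 0.00126061 at this income.
η = (dQ/dM)·(M/Q) = 0.00126061 × (29573/92.783) = 0.402.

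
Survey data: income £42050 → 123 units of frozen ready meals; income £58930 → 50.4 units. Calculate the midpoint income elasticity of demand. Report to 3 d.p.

-2.505

ΔQ = 50.4 − 123 = -72.6; midpoint Q̄ = (123 + 50.4)/2 = 86.7.
ΔI = 58930 − 42050 = 16880; midpoint Ī = (42050 + 58930)/2 = 50490.
η = (ΔQ/Q̄) ÷ (ΔI/Ī) = (-72.6/86.7) ÷ (16880/50490) = -2.505.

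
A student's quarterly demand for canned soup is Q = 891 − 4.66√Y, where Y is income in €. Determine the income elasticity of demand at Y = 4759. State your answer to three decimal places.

-0.282

At Y = 4759: Q = 569.528.
dQ/dY = -4.66/(2√Y) = -0.0337752 at this income.
η = (dQ/dY)·(Y/Q) = -0.0337752 × (4759/569.528) = -0.282.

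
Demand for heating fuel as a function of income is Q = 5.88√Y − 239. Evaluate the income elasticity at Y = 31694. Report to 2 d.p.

0.65

At Y = 31694: Q = 807.805.
dQ/dY = 5.88/(2√Y) = 0.0165142 at this income.
η = (dQ/dY)·(Y/Q) = 0.0165142 × (31694/807.805) = 0.65.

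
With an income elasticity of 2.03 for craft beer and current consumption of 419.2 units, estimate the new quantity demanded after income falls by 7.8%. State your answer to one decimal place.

%ΔQ ≈ η × %ΔI = 2.03 × (-7.8%) = -15.834%.
New Q ≈ 419.2 × (1 − 0.15834) = 352.8.

352.8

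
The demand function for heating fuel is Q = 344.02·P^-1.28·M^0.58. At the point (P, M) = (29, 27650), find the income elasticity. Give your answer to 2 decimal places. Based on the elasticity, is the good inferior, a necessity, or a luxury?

For a multiplicative demand Q = A·P^α·M^β, the income elasticity is β everywhere.
Here β = 0.58, so η = 0.58.
Since 0 < η < 1, this is a necessity.

0.58 (necessity)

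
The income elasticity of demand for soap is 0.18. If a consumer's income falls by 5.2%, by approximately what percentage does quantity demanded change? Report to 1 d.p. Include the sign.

-0.9%

%ΔQ ≈ η × %ΔI = 0.18 × (-5.2%) = -0.9%.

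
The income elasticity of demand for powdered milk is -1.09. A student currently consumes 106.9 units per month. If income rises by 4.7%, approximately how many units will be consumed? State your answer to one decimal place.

%ΔQ ≈ η × %ΔI = -1.09 × 4.7% = -5.123%.
New Q ≈ 106.9 × (1 − 0.05123) = 101.4.

101.4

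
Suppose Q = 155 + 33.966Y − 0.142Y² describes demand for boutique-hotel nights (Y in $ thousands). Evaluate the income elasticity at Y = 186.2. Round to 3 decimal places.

-2.263

At Y = 186.2: Q = 1556.2667.
dQ/dY = 33.966 − 0.284Y = -18.91480.
η = (dQ/dY)·(Y/Q) = -18.91480 × (186.2/1556.2667) = -2.263.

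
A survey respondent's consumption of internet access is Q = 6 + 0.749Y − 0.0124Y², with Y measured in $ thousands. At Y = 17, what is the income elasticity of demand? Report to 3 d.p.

0.367

At Y = 17: Q = 15.1494.
dQ/dY = 0.749 − 0.0248Y = 0.32740.
η = (dQ/dY)·(Y/Q) = 0.32740 × (17/15.1494) = 0.367.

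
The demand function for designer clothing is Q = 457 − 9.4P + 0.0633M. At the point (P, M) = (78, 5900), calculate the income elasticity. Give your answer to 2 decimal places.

3.84

At P = 78, M = 5900: Q = 97.270.
Holding P constant, ∂Q/∂M = 0.0633.
η_M = (∂Q/∂M)·(M/Q) = 0.0633 × (5900/97.270) = 3.84.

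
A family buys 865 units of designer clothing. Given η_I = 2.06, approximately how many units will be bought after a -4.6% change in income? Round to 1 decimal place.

%ΔQ ≈ η × %ΔI = 2.06 × (-4.6%) = -9.476%.
New Q ≈ 865 × (1 − 0.09476) = 783.0.

783.0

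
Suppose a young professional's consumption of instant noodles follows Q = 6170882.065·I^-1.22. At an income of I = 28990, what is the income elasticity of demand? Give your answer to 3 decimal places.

For Q = A·I^β the income elasticity is constant and equal to β.
Here β = -1.22, so η = -1.220.

-1.220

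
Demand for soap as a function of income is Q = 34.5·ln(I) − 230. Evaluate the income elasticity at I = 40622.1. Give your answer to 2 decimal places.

0.25

At I = 40622.1: Q = 136.116.
dQ/dI = 34.5/I = 0.000849291 at this income.
η = (dQ/dI)·(I/Q) = 0.000849291 × (40622.1/136.116) = 0.25.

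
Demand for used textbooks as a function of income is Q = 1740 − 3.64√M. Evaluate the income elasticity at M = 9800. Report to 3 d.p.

At M = 9800: Q = 1379.658.
dQ/dM = -3.64/(2√M) = -0.0183848 at this income.
η = (dQ/dM)·(M/Q) = -0.0183848 × (9800/1379.658) = -0.131.

-0.131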